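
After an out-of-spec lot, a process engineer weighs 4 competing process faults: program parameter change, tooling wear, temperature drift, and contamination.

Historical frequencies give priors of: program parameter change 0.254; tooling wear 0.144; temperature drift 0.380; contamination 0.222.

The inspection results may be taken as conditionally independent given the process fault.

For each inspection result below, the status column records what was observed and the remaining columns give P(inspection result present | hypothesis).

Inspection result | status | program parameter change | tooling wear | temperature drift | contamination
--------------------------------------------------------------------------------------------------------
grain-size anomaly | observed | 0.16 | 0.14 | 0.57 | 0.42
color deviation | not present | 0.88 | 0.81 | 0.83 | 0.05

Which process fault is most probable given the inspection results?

contamination

Multiply each prior by the joint likelihood of the inspection result pattern (using 1 − P(present | H) for each absent inspection result):
  program parameter change: 0.254 × 0.16 × (1 − 0.88) = 0.0048768
  tooling wear: 0.144 × 0.14 × (1 − 0.81) = 0.0038304
  temperature drift: 0.380 × 0.57 × (1 − 0.83) = 0.036822
  contamination: 0.222 × 0.42 × (1 − 0.05) = 0.088578
Normalizing constant Z = 0.0048768 + 0.0038304 + 0.036822 + 0.088578 = 0.13411.
P(program parameter change | evidence) ≈ 0.0048768 / 0.13411 ≈ 0.036
P(tooling wear | evidence) ≈ 0.0038304 / 0.13411 ≈ 0.029
P(temperature drift | evidence) ≈ 0.036822 / 0.13411 ≈ 0.275
P(contamination | evidence) ≈ 0.088578 / 0.13411 ≈ 0.661
The largest is 0.661, so contamination is most probable.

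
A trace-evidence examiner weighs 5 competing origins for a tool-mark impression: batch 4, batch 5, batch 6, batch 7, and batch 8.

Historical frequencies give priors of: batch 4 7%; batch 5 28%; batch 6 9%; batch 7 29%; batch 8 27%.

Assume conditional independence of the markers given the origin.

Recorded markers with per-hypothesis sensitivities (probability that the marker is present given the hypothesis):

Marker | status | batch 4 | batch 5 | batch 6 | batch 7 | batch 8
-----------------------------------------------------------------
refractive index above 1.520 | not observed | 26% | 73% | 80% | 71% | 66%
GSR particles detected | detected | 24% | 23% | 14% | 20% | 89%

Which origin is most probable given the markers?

batch 8

For each hypothesis, the unnormalized posterior weight is prior × product of the marker likelihoods (using 1 − P(present | H) for each absent marker):
  batch 4: 0.07 × (1 − 0.26) × 0.24 = 0.012432
  batch 5: 0.28 × (1 − 0.73) × 0.23 = 0.017388
  batch 6: 0.09 × (1 − 0.80) × 0.14 = 0.00252
  batch 7: 0.29 × (1 − 0.71) × 0.20 = 0.01682
  batch 8: 0.27 × (1 − 0.66) × 0.89 = 0.081702
The unnormalized weights sum to 0.13086.
P(batch 4 | evidence) ≈ 0.012432 / 0.13086 ≈ 0.095
P(batch 5 | evidence) ≈ 0.017388 / 0.13086 ≈ 0.133
P(batch 6 | evidence) ≈ 0.00252 / 0.13086 ≈ 0.019
P(batch 7 | evidence) ≈ 0.01682 / 0.13086 ≈ 0.129
P(batch 8 | evidence) ≈ 0.081702 / 0.13086 ≈ 0.624
The largest is 0.624, so batch 8 is most probable.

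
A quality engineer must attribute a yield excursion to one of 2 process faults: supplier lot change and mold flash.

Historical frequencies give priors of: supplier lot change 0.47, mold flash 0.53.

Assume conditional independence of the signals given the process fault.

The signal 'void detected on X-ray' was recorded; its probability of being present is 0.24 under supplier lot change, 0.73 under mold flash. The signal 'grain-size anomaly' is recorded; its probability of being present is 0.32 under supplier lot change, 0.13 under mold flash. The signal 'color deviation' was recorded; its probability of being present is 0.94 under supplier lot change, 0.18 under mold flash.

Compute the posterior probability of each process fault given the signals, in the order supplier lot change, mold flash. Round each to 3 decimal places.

By Bayes' rule with conditional independence, the unnormalized weight for each hypothesis is prior × ∏ likelihoods:
  supplier lot change: 0.47 × 0.24 × 0.32 × 0.94 = 0.03393
  mold flash: 0.53 × 0.73 × 0.13 × 0.18 = 0.0090535
Normalizing constant Z = 0.03393 + 0.0090535 = 0.042984.
P(supplier lot change | evidence) = 0.03393 / 0.042984 ≈ 0.789
P(mold flash | evidence) = 0.0090535 / 0.042984 ≈ 0.211

0.789, 0.211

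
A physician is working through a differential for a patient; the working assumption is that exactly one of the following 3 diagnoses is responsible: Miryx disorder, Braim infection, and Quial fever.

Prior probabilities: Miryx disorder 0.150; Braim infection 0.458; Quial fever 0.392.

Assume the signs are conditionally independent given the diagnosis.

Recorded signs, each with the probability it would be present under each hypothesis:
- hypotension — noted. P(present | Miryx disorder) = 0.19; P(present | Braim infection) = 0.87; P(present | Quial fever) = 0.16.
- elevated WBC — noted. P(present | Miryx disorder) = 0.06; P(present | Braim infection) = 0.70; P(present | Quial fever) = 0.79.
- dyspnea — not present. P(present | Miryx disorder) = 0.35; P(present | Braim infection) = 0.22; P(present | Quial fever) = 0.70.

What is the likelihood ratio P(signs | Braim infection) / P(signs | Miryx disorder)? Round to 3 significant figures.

64.1

Take the product of per-sign likelihoods under each hypothesis (using 1 − P(present | H) for each absent sign), then divide.
  Braim infection: 0.87 × 0.70 × (1 − 0.22) = 0.47502
  Miryx disorder: 0.19 × 0.06 × (1 − 0.35) = 0.00741
Bayes factor = 0.47502 / 0.00741 ≈ 64.1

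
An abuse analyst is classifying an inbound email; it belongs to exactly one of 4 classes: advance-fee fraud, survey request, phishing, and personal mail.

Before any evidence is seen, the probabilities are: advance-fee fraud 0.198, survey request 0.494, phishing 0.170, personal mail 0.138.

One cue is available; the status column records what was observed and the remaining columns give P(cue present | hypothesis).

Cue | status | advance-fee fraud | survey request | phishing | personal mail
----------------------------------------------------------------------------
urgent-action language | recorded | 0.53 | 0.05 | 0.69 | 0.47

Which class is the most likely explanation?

Multiply each prior by the likelihood of the cue:
  advance-fee fraud: 0.198 × 0.53 = 0.10494
  survey request: 0.494 × 0.05 = 0.0247
  phishing: 0.170 × 0.69 = 0.1173
  personal mail: 0.138 × 0.47 = 0.06486
Marginal likelihood of the evidence = 0.3118.
P(advance-fee fraud | evidence) ≈ 0.10494 / 0.3118 ≈ 0.337
P(survey request | evidence) ≈ 0.0247 / 0.3118 ≈ 0.079
P(phishing | evidence) ≈ 0.1173 / 0.3118 ≈ 0.376
P(personal mail | evidence) ≈ 0.06486 / 0.3118 ≈ 0.208
The largest is 0.376, so phishing is most probable.

phishing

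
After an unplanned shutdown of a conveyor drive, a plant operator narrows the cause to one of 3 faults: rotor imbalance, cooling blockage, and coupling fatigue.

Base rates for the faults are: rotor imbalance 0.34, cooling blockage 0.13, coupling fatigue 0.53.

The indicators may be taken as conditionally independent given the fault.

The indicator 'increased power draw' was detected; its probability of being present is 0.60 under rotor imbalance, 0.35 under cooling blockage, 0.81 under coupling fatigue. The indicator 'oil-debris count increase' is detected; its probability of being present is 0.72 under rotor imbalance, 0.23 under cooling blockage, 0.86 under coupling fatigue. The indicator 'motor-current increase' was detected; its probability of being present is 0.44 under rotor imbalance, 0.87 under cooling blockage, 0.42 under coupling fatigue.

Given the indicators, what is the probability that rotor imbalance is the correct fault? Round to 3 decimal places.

0.282

Multiply each prior by the joint likelihood of the indicator pattern:
  rotor imbalance: 0.34 × 0.60 × 0.72 × 0.44 = 0.064627
  cooling blockage: 0.13 × 0.35 × 0.23 × 0.87 = 0.0091045
  coupling fatigue: 0.53 × 0.81 × 0.86 × 0.42 = 0.15506
Normalizing constant Z = 0.064627 + 0.0091045 + 0.15506 = 0.22879.
P(rotor imbalance | evidence) = 0.064627 / 0.22879 ≈ 0.282.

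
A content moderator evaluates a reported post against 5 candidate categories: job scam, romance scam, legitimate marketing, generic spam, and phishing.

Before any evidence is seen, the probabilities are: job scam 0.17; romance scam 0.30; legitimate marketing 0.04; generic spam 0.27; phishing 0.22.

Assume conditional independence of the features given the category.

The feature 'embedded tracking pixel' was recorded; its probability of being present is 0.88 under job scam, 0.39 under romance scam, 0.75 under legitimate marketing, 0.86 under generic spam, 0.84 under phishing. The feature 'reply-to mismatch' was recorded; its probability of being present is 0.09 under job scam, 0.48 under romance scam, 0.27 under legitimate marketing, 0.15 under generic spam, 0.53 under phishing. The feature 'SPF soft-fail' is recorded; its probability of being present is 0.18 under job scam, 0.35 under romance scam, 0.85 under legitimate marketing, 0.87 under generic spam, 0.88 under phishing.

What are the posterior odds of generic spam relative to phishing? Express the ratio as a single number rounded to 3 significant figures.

0.352

Unnormalized posterior weight (prior times the feature likelihoods) for each of the two hypotheses:
  generic spam: 0.27 × 0.86 × 0.15 × 0.87 = 0.030302
  phishing: 0.22 × 0.84 × 0.53 × 0.88 = 0.086191
Odds(generic spam : phishing) = 0.030302 / 0.086191 ≈ 0.352.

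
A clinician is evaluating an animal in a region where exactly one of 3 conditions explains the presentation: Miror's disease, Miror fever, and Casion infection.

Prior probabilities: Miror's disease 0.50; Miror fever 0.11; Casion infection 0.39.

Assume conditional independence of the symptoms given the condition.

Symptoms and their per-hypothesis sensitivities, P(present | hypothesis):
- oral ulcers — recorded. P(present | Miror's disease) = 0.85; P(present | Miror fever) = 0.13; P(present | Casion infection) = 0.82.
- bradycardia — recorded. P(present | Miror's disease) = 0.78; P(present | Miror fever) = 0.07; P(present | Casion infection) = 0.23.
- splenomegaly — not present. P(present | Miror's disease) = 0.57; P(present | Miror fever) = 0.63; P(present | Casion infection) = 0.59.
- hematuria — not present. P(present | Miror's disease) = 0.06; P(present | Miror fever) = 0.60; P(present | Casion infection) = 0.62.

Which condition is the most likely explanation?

By Bayes' rule with conditional independence, the unnormalized weight for each hypothesis is prior × ∏ likelihoods (using 1 − P(present | H) for each absent symptom):
  Miror's disease: 0.50 × 0.85 × 0.78 × (1 − 0.57) × (1 − 0.06) = 0.13399
  Miror fever: 0.11 × 0.13 × 0.07 × (1 − 0.63) × (1 − 0.60) = 0.00014815
  Casion infection: 0.39 × 0.82 × 0.23 × (1 − 0.59) × (1 − 0.62) = 0.01146
Normalizing constant Z = 0.13399 + 0.00014815 + 0.01146 = 0.1456.
P(Miror's disease | evidence) ≈ 0.13399 / 0.1456 ≈ 0.920
P(Miror fever | evidence) ≈ 0.00014815 / 0.1456 ≈ 0.001
P(Casion infection | evidence) ≈ 0.01146 / 0.1456 ≈ 0.079
The largest is 0.920, so Miror's disease is most probable.

Miror's disease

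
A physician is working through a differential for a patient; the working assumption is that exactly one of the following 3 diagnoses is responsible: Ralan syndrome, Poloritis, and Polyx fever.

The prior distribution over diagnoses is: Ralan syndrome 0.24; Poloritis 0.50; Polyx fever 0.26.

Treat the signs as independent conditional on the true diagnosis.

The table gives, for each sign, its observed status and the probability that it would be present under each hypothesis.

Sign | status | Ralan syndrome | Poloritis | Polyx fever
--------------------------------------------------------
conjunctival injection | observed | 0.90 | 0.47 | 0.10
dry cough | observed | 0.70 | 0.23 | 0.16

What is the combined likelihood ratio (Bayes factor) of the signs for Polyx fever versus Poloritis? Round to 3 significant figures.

0.148

Joint likelihood of the sign pattern under each hypothesis:
  Polyx fever: 0.10 × 0.16 = 0.016
  Poloritis: 0.47 × 0.23 = 0.1081
Bayes factor = 0.016 / 0.1081 ≈ 0.148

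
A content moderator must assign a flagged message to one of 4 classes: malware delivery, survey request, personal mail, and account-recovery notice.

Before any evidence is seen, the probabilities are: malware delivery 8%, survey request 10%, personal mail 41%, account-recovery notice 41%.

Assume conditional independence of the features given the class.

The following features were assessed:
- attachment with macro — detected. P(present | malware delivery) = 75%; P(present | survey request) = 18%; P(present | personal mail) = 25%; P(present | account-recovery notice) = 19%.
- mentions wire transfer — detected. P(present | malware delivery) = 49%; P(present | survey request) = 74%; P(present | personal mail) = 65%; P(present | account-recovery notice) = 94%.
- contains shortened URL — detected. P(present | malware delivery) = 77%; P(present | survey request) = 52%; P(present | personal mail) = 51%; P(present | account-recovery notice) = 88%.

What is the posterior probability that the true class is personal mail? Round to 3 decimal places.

For each hypothesis, the unnormalized posterior weight is prior × product of the feature likelihoods:
  malware delivery: 0.08 × 0.75 × 0.49 × 0.77 = 0.022638
  survey request: 0.10 × 0.18 × 0.74 × 0.52 = 0.0069264
  personal mail: 0.41 × 0.25 × 0.65 × 0.51 = 0.033979
  account-recovery notice: 0.41 × 0.19 × 0.94 × 0.88 = 0.064439
The unnormalized weights sum to 0.12798.
P(personal mail | evidence) = 0.033979 / 0.12798 ≈ 0.265.

0.265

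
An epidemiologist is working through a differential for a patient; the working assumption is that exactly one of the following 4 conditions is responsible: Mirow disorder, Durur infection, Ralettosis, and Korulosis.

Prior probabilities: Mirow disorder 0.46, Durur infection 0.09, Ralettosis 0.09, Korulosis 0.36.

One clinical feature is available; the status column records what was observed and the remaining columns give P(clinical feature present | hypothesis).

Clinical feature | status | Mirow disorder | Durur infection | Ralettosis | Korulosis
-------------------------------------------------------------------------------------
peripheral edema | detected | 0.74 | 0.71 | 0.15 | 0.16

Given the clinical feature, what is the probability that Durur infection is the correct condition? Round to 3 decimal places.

By Bayes' rule, the unnormalized weight for each hypothesis is prior × likelihood:
  Mirow disorder: 0.46 × 0.74 = 0.3404
  Durur infection: 0.09 × 0.71 = 0.0639
  Ralettosis: 0.09 × 0.15 = 0.0135
  Korulosis: 0.36 × 0.16 = 0.0576
Normalizing constant Z = 0.3404 + 0.0639 + 0.0135 + 0.0576 = 0.4754.
P(Durur infection | evidence) = 0.0639 / 0.4754 ≈ 0.134.

0.134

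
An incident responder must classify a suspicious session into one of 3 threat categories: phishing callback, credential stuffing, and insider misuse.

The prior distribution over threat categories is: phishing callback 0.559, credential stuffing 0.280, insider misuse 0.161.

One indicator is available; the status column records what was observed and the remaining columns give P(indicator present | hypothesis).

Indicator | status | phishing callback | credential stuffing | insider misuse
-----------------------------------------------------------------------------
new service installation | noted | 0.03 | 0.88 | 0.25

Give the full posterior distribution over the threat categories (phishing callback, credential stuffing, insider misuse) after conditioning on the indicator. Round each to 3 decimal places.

0.055, 0.812, 0.133

Multiply each prior by the likelihood of the indicator:
  phishing callback: 0.559 × 0.03 = 0.01677
  credential stuffing: 0.280 × 0.88 = 0.2464
  insider misuse: 0.161 × 0.25 = 0.04025
The unnormalized weights sum to 0.30342.
P(phishing callback | evidence) = 0.01677 / 0.30342 ≈ 0.055
P(credential stuffing | evidence) = 0.2464 / 0.30342 ≈ 0.812
P(insider misuse | evidence) = 0.04025 / 0.30342 ≈ 0.133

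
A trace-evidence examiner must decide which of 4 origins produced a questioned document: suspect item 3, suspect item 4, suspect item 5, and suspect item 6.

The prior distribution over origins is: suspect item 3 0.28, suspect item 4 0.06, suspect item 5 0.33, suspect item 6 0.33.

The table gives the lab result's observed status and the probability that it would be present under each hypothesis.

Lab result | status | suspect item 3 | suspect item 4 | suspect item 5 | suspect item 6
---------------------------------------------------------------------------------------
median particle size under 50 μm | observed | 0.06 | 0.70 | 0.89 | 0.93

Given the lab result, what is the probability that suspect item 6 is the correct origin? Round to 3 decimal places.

Multiply each prior by the likelihood of the lab result:
  suspect item 3: 0.28 × 0.06 = 0.0168
  suspect item 4: 0.06 × 0.70 = 0.042
  suspect item 5: 0.33 × 0.89 = 0.2937
  suspect item 6: 0.33 × 0.93 = 0.3069
Normalizing constant Z = 0.0168 + 0.042 + 0.2937 + 0.3069 = 0.6594.
P(suspect item 6 | evidence) = 0.3069 / 0.6594 ≈ 0.465.

0.465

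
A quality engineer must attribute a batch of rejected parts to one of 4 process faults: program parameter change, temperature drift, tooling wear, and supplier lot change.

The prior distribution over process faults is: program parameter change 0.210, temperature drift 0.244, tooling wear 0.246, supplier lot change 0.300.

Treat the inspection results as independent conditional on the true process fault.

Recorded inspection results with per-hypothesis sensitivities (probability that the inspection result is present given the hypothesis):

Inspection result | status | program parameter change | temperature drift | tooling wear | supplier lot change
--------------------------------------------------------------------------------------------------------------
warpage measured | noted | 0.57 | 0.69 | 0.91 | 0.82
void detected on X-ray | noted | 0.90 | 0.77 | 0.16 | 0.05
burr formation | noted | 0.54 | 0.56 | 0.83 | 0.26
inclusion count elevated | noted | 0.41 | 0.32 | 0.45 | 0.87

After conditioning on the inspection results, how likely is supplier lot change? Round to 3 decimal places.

0.044

For each hypothesis, the unnormalized posterior weight is prior × product of the inspection result likelihoods:
  program parameter change: 0.210 × 0.57 × 0.90 × 0.54 × 0.41 = 0.023851
  temperature drift: 0.244 × 0.69 × 0.77 × 0.56 × 0.32 = 0.023231
  tooling wear: 0.246 × 0.91 × 0.16 × 0.83 × 0.45 = 0.013378
  supplier lot change: 0.300 × 0.82 × 0.05 × 0.26 × 0.87 = 0.0027823
Normalizing constant Z = 0.023851 + 0.023231 + 0.013378 + 0.0027823 = 0.063243.
P(supplier lot change | evidence) = 0.0027823 / 0.063243 ≈ 0.044.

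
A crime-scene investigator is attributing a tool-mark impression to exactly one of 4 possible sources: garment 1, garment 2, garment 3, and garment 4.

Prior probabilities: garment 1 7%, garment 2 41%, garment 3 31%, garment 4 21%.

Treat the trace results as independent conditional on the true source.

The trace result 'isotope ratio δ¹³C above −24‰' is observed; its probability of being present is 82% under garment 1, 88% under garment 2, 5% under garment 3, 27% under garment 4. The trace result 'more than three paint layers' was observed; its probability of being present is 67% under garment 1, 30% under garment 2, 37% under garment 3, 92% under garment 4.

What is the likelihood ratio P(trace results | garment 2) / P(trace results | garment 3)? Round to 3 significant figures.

14.3

The Bayes factor is the ratio of the joint likelihoods of the trace result pattern under the two hypotheses.
  garment 2: 0.88 × 0.30 = 0.264
  garment 3: 0.05 × 0.37 = 0.0185
Bayes factor = 0.264 / 0.0185 ≈ 14.3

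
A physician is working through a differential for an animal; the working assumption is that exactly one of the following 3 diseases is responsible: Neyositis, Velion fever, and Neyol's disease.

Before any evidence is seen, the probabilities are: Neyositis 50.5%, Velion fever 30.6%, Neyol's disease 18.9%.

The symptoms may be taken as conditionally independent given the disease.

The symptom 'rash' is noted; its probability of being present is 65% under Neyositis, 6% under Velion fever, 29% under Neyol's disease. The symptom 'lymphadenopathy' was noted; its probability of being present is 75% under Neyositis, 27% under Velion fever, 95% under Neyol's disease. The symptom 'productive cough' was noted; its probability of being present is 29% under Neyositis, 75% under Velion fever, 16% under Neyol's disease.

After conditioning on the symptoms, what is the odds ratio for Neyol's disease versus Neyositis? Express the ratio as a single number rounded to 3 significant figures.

0.117

Posterior odds equal prior odds times the likelihood ratio; only the two competing hypotheses matter.
  Neyol's disease: 0.189 × 0.29 × 0.95 × 0.16 = 0.0083311
  Neyositis: 0.505 × 0.65 × 0.75 × 0.29 = 0.071394
Posterior odds = 0.0083311 / 0.071394 ≈ 0.117.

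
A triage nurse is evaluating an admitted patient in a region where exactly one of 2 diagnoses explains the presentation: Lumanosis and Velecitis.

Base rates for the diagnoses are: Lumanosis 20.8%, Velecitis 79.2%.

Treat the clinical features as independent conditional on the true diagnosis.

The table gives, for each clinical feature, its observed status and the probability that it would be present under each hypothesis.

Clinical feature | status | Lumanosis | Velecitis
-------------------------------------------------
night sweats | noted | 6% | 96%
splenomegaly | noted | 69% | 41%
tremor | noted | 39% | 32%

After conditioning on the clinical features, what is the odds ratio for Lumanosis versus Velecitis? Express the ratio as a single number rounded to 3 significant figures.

0.0337

Posterior odds equal prior odds times the likelihood ratio; only the two competing hypotheses matter.
  Lumanosis: 0.208 × 0.06 × 0.69 × 0.39 = 0.0033584
  Velecitis: 0.792 × 0.96 × 0.41 × 0.32 = 0.099754
Odds(Lumanosis : Velecitis) = 0.0033584 / 0.099754 ≈ 0.0337.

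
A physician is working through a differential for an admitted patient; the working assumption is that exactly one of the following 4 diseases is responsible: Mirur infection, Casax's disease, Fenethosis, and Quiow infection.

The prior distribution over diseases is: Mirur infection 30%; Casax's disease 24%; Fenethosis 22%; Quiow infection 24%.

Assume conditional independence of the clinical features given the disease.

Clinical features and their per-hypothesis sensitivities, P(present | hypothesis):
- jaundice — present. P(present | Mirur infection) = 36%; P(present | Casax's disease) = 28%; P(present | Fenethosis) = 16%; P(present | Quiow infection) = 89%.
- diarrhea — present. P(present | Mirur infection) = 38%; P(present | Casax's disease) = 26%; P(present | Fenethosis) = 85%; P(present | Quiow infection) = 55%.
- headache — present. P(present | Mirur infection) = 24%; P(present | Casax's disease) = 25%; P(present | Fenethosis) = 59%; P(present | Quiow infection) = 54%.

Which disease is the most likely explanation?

Quiow infection

For each hypothesis, the unnormalized posterior weight is prior × product of the clinical feature likelihoods:
  Mirur infection: 0.30 × 0.36 × 0.38 × 0.24 = 0.0098496
  Casax's disease: 0.24 × 0.28 × 0.26 × 0.25 = 0.004368
  Fenethosis: 0.22 × 0.16 × 0.85 × 0.59 = 0.017653
  Quiow infection: 0.24 × 0.89 × 0.55 × 0.54 = 0.063439
The unnormalized weights sum to 0.09531.
P(Mirur infection | evidence) ≈ 0.0098496 / 0.09531 ≈ 0.103
P(Casax's disease | evidence) ≈ 0.004368 / 0.09531 ≈ 0.046
P(Fenethosis | evidence) ≈ 0.017653 / 0.09531 ≈ 0.185
P(Quiow infection | evidence) ≈ 0.063439 / 0.09531 ≈ 0.666
The largest is 0.666, so Quiow infection is most probable.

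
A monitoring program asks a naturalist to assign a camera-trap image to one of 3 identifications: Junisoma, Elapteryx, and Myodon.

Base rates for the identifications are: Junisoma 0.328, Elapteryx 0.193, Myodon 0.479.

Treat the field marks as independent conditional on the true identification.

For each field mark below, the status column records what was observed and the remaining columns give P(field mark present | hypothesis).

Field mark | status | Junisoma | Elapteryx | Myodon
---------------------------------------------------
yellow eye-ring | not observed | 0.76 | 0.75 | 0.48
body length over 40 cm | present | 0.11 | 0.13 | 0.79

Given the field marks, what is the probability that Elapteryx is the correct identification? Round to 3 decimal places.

By Bayes' rule with conditional independence, the unnormalized weight for each hypothesis is prior × ∏ likelihoods (using 1 − P(present | H) for each absent field mark):
  Junisoma: 0.328 × (1 − 0.76) × 0.11 = 0.0086592
  Elapteryx: 0.193 × (1 − 0.75) × 0.13 = 0.0062725
  Myodon: 0.479 × (1 − 0.48) × 0.79 = 0.19677
The unnormalized weights sum to 0.2117.
P(Elapteryx | evidence) = 0.0062725 / 0.2117 ≈ 0.030.

0.030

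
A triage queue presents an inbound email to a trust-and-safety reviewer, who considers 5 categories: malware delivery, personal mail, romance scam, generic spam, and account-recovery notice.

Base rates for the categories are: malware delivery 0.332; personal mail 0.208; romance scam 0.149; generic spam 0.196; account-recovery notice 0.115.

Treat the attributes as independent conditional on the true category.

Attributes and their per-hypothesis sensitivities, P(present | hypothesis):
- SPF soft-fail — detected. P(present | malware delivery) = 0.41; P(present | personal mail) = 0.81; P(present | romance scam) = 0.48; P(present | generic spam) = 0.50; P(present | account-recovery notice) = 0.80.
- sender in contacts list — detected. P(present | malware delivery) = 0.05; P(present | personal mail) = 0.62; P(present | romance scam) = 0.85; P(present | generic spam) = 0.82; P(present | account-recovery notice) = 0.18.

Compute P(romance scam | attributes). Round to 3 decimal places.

0.226

By Bayes' rule with conditional independence, the unnormalized weight for each hypothesis is prior × ∏ likelihoods:
  malware delivery: 0.332 × 0.41 × 0.05 = 0.006806
  personal mail: 0.208 × 0.81 × 0.62 = 0.10446
  romance scam: 0.149 × 0.48 × 0.85 = 0.060792
  generic spam: 0.196 × 0.50 × 0.82 = 0.08036
  account-recovery notice: 0.115 × 0.80 × 0.18 = 0.01656
The unnormalized weights sum to 0.26898.
P(romance scam | evidence) = 0.060792 / 0.26898 ≈ 0.226.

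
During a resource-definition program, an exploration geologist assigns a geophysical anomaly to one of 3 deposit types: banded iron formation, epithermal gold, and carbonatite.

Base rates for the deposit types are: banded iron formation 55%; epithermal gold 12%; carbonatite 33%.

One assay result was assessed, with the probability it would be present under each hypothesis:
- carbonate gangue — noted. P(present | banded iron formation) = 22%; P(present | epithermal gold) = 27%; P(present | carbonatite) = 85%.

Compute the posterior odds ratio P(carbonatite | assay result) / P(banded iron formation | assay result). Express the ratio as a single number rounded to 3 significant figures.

Posterior odds equal prior odds times the likelihood ratio; only the two competing hypotheses matter.
  carbonatite: 0.33 × 0.85 = 0.2805
  banded iron formation: 0.55 × 0.22 = 0.121
Posterior odds = 0.2805 / 0.121 ≈ 2.32.

2.32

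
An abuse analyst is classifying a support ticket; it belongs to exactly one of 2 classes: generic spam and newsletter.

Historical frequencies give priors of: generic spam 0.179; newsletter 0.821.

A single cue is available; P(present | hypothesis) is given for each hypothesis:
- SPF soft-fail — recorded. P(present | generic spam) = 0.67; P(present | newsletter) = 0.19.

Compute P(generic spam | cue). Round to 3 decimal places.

0.435

By Bayes' rule, the unnormalized weight for each hypothesis is prior × likelihood:
  generic spam: 0.179 × 0.67 = 0.11993
  newsletter: 0.821 × 0.19 = 0.15599
Marginal likelihood of the evidence = 0.27592.
P(generic spam | evidence) = 0.11993 / 0.27592 ≈ 0.435.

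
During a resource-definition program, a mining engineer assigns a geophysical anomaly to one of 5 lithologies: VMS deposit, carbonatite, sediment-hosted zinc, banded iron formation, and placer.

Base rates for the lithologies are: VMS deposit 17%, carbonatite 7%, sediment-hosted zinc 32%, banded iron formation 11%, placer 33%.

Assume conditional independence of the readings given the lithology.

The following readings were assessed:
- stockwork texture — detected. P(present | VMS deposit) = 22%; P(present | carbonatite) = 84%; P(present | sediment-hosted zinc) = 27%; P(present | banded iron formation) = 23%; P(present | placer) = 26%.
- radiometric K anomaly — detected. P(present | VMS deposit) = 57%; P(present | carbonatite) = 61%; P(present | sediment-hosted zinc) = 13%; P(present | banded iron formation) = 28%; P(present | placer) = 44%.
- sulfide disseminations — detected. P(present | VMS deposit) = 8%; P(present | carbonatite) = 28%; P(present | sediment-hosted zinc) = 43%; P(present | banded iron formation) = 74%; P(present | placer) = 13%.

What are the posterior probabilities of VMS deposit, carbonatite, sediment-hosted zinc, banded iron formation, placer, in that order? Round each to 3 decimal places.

0.064, 0.376, 0.181, 0.196, 0.184

Multiply each prior by the joint likelihood of the reading pattern:
  VMS deposit: 0.17 × 0.22 × 0.57 × 0.08 = 0.0017054
  carbonatite: 0.07 × 0.84 × 0.61 × 0.28 = 0.010043
  sediment-hosted zinc: 0.32 × 0.27 × 0.13 × 0.43 = 0.0048298
  banded iron formation: 0.11 × 0.23 × 0.28 × 0.74 = 0.0052422
  placer: 0.33 × 0.26 × 0.44 × 0.13 = 0.0049078
Marginal likelihood of the evidence = 0.026728.
P(VMS deposit | evidence) = 0.0017054 / 0.026728 ≈ 0.064
P(carbonatite | evidence) = 0.010043 / 0.026728 ≈ 0.376
P(sediment-hosted zinc | evidence) = 0.0048298 / 0.026728 ≈ 0.181
P(banded iron formation | evidence) = 0.0052422 / 0.026728 ≈ 0.196
P(placer | evidence) = 0.0049078 / 0.026728 ≈ 0.184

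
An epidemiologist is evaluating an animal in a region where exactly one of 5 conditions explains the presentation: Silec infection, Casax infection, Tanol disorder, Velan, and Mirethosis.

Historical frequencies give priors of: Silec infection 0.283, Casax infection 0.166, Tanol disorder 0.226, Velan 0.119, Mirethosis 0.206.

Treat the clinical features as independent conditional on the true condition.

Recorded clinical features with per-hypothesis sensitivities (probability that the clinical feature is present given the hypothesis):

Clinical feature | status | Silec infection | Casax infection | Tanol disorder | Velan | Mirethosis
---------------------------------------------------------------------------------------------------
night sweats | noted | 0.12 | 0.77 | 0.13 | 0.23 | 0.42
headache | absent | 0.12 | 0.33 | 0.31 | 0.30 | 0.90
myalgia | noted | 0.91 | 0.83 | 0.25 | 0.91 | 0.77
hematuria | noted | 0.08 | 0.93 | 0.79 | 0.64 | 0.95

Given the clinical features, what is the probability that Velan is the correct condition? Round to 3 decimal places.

0.124

Multiply each prior by the joint likelihood of the clinical feature pattern (using 1 − P(present | H) for each absent clinical feature):
  Silec infection: 0.283 × 0.12 × (1 − 0.12) × 0.91 × 0.08 = 0.0021756
  Casax infection: 0.166 × 0.77 × (1 − 0.33) × 0.83 × 0.93 = 0.066105
  Tanol disorder: 0.226 × 0.13 × (1 − 0.31) × 0.25 × 0.79 = 0.0040038
  Velan: 0.119 × 0.23 × (1 − 0.30) × 0.91 × 0.64 = 0.011158
  Mirethosis: 0.206 × 0.42 × (1 − 0.90) × 0.77 × 0.95 = 0.0063289
The unnormalized weights sum to 0.089772.
P(Velan | evidence) = 0.011158 / 0.089772 ≈ 0.124.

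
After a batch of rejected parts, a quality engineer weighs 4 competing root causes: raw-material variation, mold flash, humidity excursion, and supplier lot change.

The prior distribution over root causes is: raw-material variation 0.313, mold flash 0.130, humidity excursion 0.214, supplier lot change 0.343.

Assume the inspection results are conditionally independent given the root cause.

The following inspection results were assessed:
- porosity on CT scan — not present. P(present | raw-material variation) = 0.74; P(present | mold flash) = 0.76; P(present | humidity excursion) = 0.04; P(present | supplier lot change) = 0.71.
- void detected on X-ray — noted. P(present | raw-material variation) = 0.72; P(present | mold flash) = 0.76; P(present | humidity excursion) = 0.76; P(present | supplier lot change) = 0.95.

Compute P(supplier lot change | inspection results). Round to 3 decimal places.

0.284

For each hypothesis, the unnormalized posterior weight is prior × product of the inspection result likelihoods (using 1 − P(present | H) for each absent inspection result):
  raw-material variation: 0.313 × (1 − 0.74) × 0.72 = 0.058594
  mold flash: 0.130 × (1 − 0.76) × 0.76 = 0.023712
  humidity excursion: 0.214 × (1 − 0.04) × 0.76 = 0.15613
  supplier lot change: 0.343 × (1 − 0.71) × 0.95 = 0.094497
The unnormalized weights sum to 0.33294.
P(supplier lot change | evidence) = 0.094497 / 0.33294 ≈ 0.284.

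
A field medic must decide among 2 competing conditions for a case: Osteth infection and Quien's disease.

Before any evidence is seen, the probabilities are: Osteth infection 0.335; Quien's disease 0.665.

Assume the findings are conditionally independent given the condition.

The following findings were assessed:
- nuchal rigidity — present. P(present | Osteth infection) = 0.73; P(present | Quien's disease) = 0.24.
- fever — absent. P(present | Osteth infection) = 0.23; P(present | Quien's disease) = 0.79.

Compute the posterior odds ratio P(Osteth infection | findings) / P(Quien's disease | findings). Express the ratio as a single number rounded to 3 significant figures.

5.62

Unnormalized posterior weight (prior times the finding likelihoods) for each of the two hypotheses (using 1 − P(present | H) for each absent finding):
  Osteth infection: 0.335 × 0.73 × (1 − 0.23) = 0.1883
  Quien's disease: 0.665 × 0.24 × (1 − 0.79) = 0.033516
Posterior odds = 0.1883 / 0.033516 ≈ 5.62.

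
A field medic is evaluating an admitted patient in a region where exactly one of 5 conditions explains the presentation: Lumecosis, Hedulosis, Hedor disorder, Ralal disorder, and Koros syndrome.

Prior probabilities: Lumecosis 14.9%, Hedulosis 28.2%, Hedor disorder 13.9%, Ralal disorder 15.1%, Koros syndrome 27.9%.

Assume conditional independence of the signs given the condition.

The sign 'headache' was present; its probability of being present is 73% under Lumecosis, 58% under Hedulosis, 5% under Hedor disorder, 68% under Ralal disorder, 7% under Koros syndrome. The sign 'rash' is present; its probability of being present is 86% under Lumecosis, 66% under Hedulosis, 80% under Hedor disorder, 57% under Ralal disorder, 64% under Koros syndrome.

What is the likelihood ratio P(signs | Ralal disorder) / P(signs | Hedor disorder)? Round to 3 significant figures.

9.69

The Bayes factor is the ratio of the joint likelihoods of the sign pattern under the two hypotheses.
  Ralal disorder: 0.68 × 0.57 = 0.3876
  Hedor disorder: 0.05 × 0.80 = 0.04
Bayes factor = 0.3876 / 0.04 ≈ 9.69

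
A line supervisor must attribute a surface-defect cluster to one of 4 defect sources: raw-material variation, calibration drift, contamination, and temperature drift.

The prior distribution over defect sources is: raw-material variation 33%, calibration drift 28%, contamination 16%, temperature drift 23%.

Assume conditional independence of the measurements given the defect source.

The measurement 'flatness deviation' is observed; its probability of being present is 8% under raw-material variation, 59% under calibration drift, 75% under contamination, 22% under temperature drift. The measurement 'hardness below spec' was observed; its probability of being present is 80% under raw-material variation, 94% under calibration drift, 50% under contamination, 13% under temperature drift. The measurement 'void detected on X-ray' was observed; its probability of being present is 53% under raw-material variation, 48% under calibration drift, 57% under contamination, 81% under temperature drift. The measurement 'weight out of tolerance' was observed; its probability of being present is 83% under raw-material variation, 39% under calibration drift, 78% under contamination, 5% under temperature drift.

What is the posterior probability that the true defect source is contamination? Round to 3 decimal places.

By Bayes' rule with conditional independence, the unnormalized weight for each hypothesis is prior × ∏ likelihoods:
  raw-material variation: 0.33 × 0.08 × 0.80 × 0.53 × 0.83 = 0.0092907
  calibration drift: 0.28 × 0.59 × 0.94 × 0.48 × 0.39 = 0.02907
  contamination: 0.16 × 0.75 × 0.50 × 0.57 × 0.78 = 0.026676
  temperature drift: 0.23 × 0.22 × 0.13 × 0.81 × 0.05 = 0.00026641
The unnormalized weights sum to 0.065303.
P(contamination | evidence) = 0.026676 / 0.065303 ≈ 0.408.

0.408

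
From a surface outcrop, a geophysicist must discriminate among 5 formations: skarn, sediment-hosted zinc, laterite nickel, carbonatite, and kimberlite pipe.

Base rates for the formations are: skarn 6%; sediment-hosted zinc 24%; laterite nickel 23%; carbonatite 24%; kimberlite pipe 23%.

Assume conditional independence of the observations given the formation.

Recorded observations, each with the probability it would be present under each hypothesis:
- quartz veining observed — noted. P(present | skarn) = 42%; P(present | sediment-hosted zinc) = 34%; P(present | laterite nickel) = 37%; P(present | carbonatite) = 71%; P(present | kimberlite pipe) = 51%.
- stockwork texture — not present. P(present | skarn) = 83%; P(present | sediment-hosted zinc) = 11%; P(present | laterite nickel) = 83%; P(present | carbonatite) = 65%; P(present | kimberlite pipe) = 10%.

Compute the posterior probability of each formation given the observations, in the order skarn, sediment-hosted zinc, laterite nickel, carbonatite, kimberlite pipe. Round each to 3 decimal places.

By Bayes' rule with conditional independence, the unnormalized weight for each hypothesis is prior × ∏ likelihoods (using 1 − P(present | H) for each absent observation):
  skarn: 0.06 × 0.42 × (1 − 0.83) = 0.004284
  sediment-hosted zinc: 0.24 × 0.34 × (1 − 0.11) = 0.072624
  laterite nickel: 0.23 × 0.37 × (1 − 0.83) = 0.014467
  carbonatite: 0.24 × 0.71 × (1 − 0.65) = 0.05964
  kimberlite pipe: 0.23 × 0.51 × (1 − 0.10) = 0.10557
Normalizing constant Z = 0.004284 + 0.072624 + 0.014467 + 0.05964 + 0.10557 = 0.25659.
P(skarn | evidence) = 0.004284 / 0.25659 ≈ 0.017
P(sediment-hosted zinc | evidence) = 0.072624 / 0.25659 ≈ 0.283
P(laterite nickel | evidence) = 0.014467 / 0.25659 ≈ 0.056
P(carbonatite | evidence) = 0.05964 / 0.25659 ≈ 0.232
P(kimberlite pipe | evidence) = 0.10557 / 0.25659 ≈ 0.411

0.017, 0.283, 0.056, 0.232, 0.411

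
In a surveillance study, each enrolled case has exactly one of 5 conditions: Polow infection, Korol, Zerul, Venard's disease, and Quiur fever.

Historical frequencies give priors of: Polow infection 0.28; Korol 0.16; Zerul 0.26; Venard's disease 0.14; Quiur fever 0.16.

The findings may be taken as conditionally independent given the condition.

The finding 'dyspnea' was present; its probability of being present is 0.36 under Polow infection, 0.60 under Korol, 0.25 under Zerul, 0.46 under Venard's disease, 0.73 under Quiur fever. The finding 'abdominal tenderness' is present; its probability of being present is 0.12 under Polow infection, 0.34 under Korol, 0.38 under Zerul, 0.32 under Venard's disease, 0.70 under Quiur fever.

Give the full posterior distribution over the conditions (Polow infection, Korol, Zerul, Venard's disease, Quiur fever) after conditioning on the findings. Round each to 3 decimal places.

0.070, 0.190, 0.144, 0.120, 0.476

For each hypothesis, the unnormalized posterior weight is prior × product of the finding likelihoods:
  Polow infection: 0.28 × 0.36 × 0.12 = 0.012096
  Korol: 0.16 × 0.60 × 0.34 = 0.03264
  Zerul: 0.26 × 0.25 × 0.38 = 0.0247
  Venard's disease: 0.14 × 0.46 × 0.32 = 0.020608
  Quiur fever: 0.16 × 0.73 × 0.70 = 0.08176
Marginal likelihood of the evidence = 0.1718.
P(Polow infection | evidence) = 0.012096 / 0.1718 ≈ 0.070
P(Korol | evidence) = 0.03264 / 0.1718 ≈ 0.190
P(Zerul | evidence) = 0.0247 / 0.1718 ≈ 0.144
P(Venard's disease | evidence) = 0.020608 / 0.1718 ≈ 0.120
P(Quiur fever | evidence) = 0.08176 / 0.1718 ≈ 0.476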